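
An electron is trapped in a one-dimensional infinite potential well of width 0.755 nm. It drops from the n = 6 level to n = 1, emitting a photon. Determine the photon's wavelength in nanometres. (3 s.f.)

λ = 53.7 nm

E_1 = h²/(8m_eL²) = 1.057×10^-19 J, so ΔE = (6² − 1²)E_1 = 3.699×10^-18 J.
λ = hc/ΔE = (6.626×10^-34·2.998×10^8)/3.699×10^-18 = 5.37×10^-8 m = 53.7 nm.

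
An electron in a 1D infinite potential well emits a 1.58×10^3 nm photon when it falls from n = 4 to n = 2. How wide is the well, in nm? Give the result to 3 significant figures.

L = 2.40 nm

The photon carries ΔE = hc/λ = 6.626×10^-34·2.998×10^8/1.58×10^-6 m = 1.257×10^-19 J.
Since ΔE = (4² − 2²)E_1, E_1 = 1.048×10^-20 J, and L = h/√(8m_eE_1) = 2.40×10^-9 m = 2.40 nm.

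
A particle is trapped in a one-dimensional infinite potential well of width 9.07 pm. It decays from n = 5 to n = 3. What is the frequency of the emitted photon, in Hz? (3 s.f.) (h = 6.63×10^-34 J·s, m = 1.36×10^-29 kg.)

f = 1.19×10^18 Hz

E_1 = h²/(8mL²) = 4.911×10^-17 J and ΔE = (5² − 3²)E_1 = 7.858×10^-16 J.
f = ΔE/h = 7.858×10^-16/6.63×10^-34 = 1.19×10^18 Hz.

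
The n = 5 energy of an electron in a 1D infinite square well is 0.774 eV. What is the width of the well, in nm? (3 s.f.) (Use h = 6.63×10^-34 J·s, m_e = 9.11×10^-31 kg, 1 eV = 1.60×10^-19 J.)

L = 3.49 nm

From E_n = n²h²/(8m_eL²), L = n·h/√(8m_eE_n).
E_5 = 0.774 eV = 1.238×10^-19 J, so L = 5·6.63×10^-34/√(8·9.11×10^-31·1.238×10^-19) = 3.49×10^-9 m = 3.49 nm.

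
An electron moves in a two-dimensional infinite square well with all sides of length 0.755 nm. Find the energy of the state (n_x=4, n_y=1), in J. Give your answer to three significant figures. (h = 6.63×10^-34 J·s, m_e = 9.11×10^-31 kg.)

For a 2D rectangular well E = (h²/8m_e)·Σ n_i²/L_i² = (6.63×10^-34)²/(8·9.11×10^-31) · [4²/(0.755 nm)² + 1²/(0.755 nm)²].
Evaluating gives E = 1.80×10^-18 J.

E = 1.80×10^-18 J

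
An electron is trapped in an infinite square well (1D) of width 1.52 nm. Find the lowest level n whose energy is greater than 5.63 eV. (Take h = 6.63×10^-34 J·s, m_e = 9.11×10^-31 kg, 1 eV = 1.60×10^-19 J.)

E_1 = h²/(8m_eL²) = 2.611×10^-20 J = 0.1632 eV.
Need n² > 5.63/0.1632 = 34.50, i.e. n > 5.874.
The smallest integer satisfying this is n = 6.

n = 6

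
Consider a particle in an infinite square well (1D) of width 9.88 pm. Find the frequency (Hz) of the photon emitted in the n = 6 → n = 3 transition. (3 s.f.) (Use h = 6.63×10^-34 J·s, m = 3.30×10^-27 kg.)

f = 6.95×10^15 Hz

E_1 = h²/(8mL²) = 1.706×10^-19 J and ΔE = (6² − 3²)E_1 = 4.606×10^-18 J.
f = ΔE/h = 4.606×10^-18/6.63×10^-34 = 6.95×10^15 Hz.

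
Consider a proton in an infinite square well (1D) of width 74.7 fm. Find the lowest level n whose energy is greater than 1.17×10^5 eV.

n = 2

E_1 = h²/(8m_pL²) = 5.879×10^-15 J = 3.670×10^4 eV.
Need n² > 1.17×10^5/3.670×10^4 = 3.188, i.e. n > 1.785.
The smallest integer satisfying this is n = 2.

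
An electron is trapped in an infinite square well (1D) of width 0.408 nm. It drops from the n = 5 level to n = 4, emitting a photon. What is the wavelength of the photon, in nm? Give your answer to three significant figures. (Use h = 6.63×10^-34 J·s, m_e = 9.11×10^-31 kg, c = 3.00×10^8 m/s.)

E_1 = h²/(8m_eL²) = 3.623×10^-19 J, so ΔE = (5² − 4²)E_1 = 3.261×10^-18 J.
λ = hc/ΔE = (6.63×10^-34·3.00×10^8)/3.261×10^-18 = 6.10×10^-8 m = 61.0 nm.

λ = 61.0 nm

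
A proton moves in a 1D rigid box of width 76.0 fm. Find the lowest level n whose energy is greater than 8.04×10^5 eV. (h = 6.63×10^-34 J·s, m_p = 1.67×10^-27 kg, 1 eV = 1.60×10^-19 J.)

n = 5

E_1 = h²/(8m_pL²) = 5.696×10^-15 J = 3.560×10^4 eV.
Need n² > 8.04×10^5/3.560×10^4 = 22.58, i.e. n > 4.752.
The smallest integer satisfying this is n = 5.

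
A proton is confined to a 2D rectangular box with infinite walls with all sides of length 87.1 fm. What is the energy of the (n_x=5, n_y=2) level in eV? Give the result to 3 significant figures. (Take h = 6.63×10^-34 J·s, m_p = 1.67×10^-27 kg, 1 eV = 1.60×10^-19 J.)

E = 7.86×10^5 eV

For a 2D rectangular well E = (h²/8m_p)·Σ n_i²/L_i² = (6.63×10^-34)²/(8·1.67×10^-27) · [5²/(87.1 fm)² + 2²/(87.1 fm)²].
Evaluating gives E = 1.258×10^-13 J = 7.86×10^5 eV.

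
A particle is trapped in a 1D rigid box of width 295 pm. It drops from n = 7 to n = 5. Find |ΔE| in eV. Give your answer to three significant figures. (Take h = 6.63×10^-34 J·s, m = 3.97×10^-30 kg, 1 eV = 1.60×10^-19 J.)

E_1 = h²/(8mL²) = 1.590×10^-19 J.
|ΔE| = |7² − 5²|·E_1 = 24·1.590×10^-19 J = 3.816×10^-18 J = 23.9 eV.

|ΔE| = 23.9 eV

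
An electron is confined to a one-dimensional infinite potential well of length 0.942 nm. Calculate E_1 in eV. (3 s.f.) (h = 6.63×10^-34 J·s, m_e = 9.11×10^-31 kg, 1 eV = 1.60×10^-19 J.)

E_1 = 0.425 eV

For an infinite well E_n = n²h²/(8m_eL²), so E_1 = h²/(8m_eL²) = (6.63×10^-34)²/(8·9.11×10^-31·(9.42×10^-10 m)²) = 6.797×10^-20 J.
Converting, E_1 = 6.797×10^-20 J / (1.60×10^-19 J/eV) = 0.425 eV.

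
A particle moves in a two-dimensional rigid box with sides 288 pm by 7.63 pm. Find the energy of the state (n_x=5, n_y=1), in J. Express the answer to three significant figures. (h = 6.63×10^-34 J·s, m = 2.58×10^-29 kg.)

E = 3.72×10^-17 J

For a 2D rectangular well E = (h²/8m)·Σ n_i²/L_i² = (6.63×10^-34)²/(8·2.58×10^-29) · [5²/(288 pm)² + 1²/(7.63 pm)²].
Evaluating gives E = 3.72×10^-17 J.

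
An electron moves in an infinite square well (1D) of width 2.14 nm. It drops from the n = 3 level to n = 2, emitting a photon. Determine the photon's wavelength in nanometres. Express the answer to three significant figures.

λ = 3.02×10^3 nm

E_1 = h²/(8m_eL²) = 1.316×10^-20 J, so ΔE = (3² − 2²)E_1 = 6.580×10^-20 J.
λ = hc/ΔE = (6.626×10^-34·2.998×10^8)/6.580×10^-20 = 3.02×10^-6 m = 3.02×10^3 nm.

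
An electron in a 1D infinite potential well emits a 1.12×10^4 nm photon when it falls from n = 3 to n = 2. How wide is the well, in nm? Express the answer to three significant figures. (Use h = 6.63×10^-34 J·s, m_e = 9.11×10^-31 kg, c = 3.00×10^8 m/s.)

The photon carries ΔE = hc/λ = 6.63×10^-34·3.00×10^8/1.12×10^-5 m = 1.776×10^-20 J.
Since ΔE = (3² − 2²)E_1, E_1 = 3.552×10^-21 J, and L = h/√(8m_eE_1) = 4.12×10^-9 m = 4.12 nm.

L = 4.12 nm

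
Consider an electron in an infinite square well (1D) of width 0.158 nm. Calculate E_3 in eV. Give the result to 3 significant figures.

For an infinite well E_n = n²h²/(8m_eL²), so E_1 = h²/(8m_eL²) = (6.626×10^-34)²/(8·9.109×10^-31·(1.58×10^-10 m)²) = 2.413×10^-18 J.
Then E_3 = 3²·E_1 = 9·2.413×10^-18 J = 2.172×10^-17 J.
Converting, E_3 = 2.172×10^-17 J / (1.602×10^-19 J/eV) = 136 eV.

E_3 = 136 eV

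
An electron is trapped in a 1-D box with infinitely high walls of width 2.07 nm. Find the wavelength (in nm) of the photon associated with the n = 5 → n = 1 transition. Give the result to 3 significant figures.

λ = 589 nm

E_1 = h²/(8m_eL²) = 1.406×10^-20 J, so ΔE = (5² − 1²)E_1 = 3.374×10^-19 J.
λ = hc/ΔE = (6.626×10^-34·2.998×10^8)/3.374×10^-19 = 5.89×10^-7 m = 589 nm.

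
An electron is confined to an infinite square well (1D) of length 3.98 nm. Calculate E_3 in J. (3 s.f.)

E_3 = 3.42×10^-20 J

For an infinite well E_n = n²h²/(8m_eL²), so E_1 = h²/(8m_eL²) = (6.626×10^-34)²/(8·9.109×10^-31·(3.98×10^-9 m)²) = 3.803×10^-21 J.
Then E_3 = 3²·E_1 = 9·3.803×10^-21 J = 3.42×10^-20 J.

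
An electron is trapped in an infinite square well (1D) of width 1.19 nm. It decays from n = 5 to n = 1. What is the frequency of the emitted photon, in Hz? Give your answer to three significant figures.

E_1 = h²/(8m_eL²) = 4.254×10^-20 J and ΔE = (5² − 1²)E_1 = 1.021×10^-18 J.
f = ΔE/h = 1.021×10^-18/6.626×10^-34 = 1.54×10^15 Hz.

f = 1.54×10^15 Hz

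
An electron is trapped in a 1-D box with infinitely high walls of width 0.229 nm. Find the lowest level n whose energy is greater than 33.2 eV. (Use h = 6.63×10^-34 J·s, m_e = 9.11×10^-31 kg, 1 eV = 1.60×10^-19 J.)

n = 3

E_1 = h²/(8m_eL²) = 1.150×10^-18 J = 7.188 eV.
Need n² > 33.2/7.188 = 4.619, i.e. n > 2.149.
The smallest integer satisfying this is n = 3.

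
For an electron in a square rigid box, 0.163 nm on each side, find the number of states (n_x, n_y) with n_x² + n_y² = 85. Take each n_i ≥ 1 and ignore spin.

The level has n_x² + n_y² = 85. The ordered positive-integer solutions are (2, 9), (6, 7), (7, 6), (9, 2).
That gives 4 states.

degeneracy = 4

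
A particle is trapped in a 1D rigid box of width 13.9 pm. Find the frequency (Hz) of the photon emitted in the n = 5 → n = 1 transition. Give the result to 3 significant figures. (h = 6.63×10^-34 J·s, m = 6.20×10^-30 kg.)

f = 1.66×10^18 Hz

E_1 = h²/(8mL²) = 4.587×10^-17 J and ΔE = (5² − 1²)E_1 = 1.101×10^-15 J.
f = ΔE/h = 1.101×10^-15/6.63×10^-34 = 1.66×10^18 Hz.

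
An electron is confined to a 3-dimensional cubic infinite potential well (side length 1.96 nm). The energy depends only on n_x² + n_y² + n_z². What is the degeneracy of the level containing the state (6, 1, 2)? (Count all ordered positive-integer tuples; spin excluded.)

degeneracy = 9

The level has n_x² + n_y² + n_z² = 41. The ordered positive-integer solutions are (1, 2, 6), (1, 6, 2), (2, 1, 6), (2, 6, 1), (3, 4, 4), (4, 3, 4), (4, 4, 3), (6, 1, 2), (6, 2, 1).
That gives 9 states.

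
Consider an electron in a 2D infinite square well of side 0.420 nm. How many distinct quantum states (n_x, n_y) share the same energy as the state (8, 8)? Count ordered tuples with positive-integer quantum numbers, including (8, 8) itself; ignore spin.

degeneracy = 1

The level has n_x² + n_y² = 128. The ordered positive-integer solutions are (8, 8).
That gives 1 state.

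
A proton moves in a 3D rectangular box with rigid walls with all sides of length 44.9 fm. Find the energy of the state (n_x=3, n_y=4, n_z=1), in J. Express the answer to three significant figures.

For a 3D rectangular well E = (h²/8m_p)·Σ n_i²/L_i² = (6.626×10^-34)²/(8·1.673×10^-27) · [3²/(44.9 fm)² + 4²/(44.9 fm)² + 1²/(44.9 fm)²].
Evaluating gives E = 4.23×10^-13 J.

E = 4.23×10^-13 J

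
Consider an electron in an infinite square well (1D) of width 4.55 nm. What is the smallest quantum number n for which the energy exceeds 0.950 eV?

n = 8

E_1 = h²/(8m_eL²) = 2.910×10^-21 J = 0.01816 eV.
Need n² > 0.950/0.01816 = 52.31, i.e. n > 7.233.
The smallest integer satisfying this is n = 8.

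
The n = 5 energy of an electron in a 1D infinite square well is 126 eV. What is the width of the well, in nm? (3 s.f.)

From E_n = n²h²/(8m_eL²), L = n·h/√(8m_eE_n).
E_5 = 126 eV = 2.019×10^-17 J, so L = 5·6.626×10^-34/√(8·9.109×10^-31·2.019×10^-17) = 2.73×10^-10 m = 0.273 nm.

L = 0.273 nm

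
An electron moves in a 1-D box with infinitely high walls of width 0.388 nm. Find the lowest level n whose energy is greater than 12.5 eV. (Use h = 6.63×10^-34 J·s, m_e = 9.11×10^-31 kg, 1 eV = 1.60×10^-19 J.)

E_1 = h²/(8m_eL²) = 4.006×10^-19 J = 2.504 eV.
Need n² > 12.5/2.504 = 4.992, i.e. n > 2.234.
The smallest integer satisfying this is n = 3.

n = 3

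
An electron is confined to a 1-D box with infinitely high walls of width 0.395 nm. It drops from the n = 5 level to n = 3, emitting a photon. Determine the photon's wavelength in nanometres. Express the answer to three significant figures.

E_1 = h²/(8m_eL²) = 3.861×10^-19 J, so ΔE = (5² − 3²)E_1 = 6.178×10^-18 J.
λ = hc/ΔE = (6.626×10^-34·2.998×10^8)/6.178×10^-18 = 3.22×10^-8 m = 32.2 nm.

λ = 32.2 nm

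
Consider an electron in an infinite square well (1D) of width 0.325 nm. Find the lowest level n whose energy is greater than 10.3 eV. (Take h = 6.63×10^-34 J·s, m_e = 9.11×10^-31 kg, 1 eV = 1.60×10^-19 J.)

E_1 = h²/(8m_eL²) = 5.710×10^-19 J = 3.569 eV.
Need n² > 10.3/3.569 = 2.886, i.e. n > 1.699.
The smallest integer satisfying this is n = 2.

n = 2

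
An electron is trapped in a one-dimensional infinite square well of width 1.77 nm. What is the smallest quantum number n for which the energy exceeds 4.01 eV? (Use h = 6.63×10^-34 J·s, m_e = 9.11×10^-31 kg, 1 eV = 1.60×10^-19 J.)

E_1 = h²/(8m_eL²) = 1.925×10^-20 J = 0.1203 eV.
Need n² > 4.01/0.1203 = 33.33, i.e. n > 5.773.
The smallest integer satisfying this is n = 6.

n = 6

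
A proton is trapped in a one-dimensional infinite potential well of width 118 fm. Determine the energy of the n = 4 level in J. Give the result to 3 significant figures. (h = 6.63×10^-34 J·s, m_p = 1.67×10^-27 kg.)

E_4 = 3.78×10^-14 J

For an infinite well E_n = n²h²/(8m_pL²), so E_1 = h²/(8m_pL²) = (6.63×10^-34)²/(8·1.67×10^-27·(1.18×10^-13 m)²) = 2.363×10^-15 J.
Then E_4 = 4²·E_1 = 16·2.363×10^-15 J = 3.78×10^-14 J.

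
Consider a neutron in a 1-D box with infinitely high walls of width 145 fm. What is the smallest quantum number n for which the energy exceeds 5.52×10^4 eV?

E_1 = h²/(8m_nL²) = 1.558×10^-15 J = 9725 eV.
Need n² > 5.52×10^4/9725 = 5.676, i.e. n > 2.382.
The smallest integer satisfying this is n = 3.

n = 3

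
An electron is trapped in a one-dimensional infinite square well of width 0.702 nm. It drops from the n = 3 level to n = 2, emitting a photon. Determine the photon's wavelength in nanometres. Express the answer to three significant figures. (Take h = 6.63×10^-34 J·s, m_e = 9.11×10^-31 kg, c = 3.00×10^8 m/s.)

E_1 = h²/(8m_eL²) = 1.224×10^-19 J, so ΔE = (3² − 2²)E_1 = 6.120×10^-19 J.
λ = hc/ΔE = (6.63×10^-34·3.00×10^8)/6.120×10^-19 = 3.25×10^-7 m = 325 nm.

λ = 325 nm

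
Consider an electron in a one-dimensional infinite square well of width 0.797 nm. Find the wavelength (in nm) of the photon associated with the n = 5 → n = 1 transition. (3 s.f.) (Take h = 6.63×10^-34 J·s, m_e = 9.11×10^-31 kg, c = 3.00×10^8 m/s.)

E_1 = h²/(8m_eL²) = 9.495×10^-20 J, so ΔE = (5² − 1²)E_1 = 2.279×10^-18 J.
λ = hc/ΔE = (6.63×10^-34·3.00×10^8)/2.279×10^-18 = 8.73×10^-8 m = 87.3 nm.

λ = 87.3 nm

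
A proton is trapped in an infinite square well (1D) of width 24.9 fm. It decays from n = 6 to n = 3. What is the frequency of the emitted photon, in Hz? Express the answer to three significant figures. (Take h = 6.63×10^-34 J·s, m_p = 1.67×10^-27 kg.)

f = 2.16×10^21 Hz

E_1 = h²/(8m_pL²) = 5.307×10^-14 J and ΔE = (6² − 3²)E_1 = 1.433×10^-12 J.
f = ΔE/h = 1.433×10^-12/6.63×10^-34 = 2.16×10^21 Hz.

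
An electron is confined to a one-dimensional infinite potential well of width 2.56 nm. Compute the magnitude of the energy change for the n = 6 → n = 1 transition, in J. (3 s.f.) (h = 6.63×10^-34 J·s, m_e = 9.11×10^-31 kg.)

|ΔE| = 3.22×10^-19 J

E_1 = h²/(8m_eL²) = 9.203×10^-21 J.
|ΔE| = |6² − 1²|·E_1 = 35·9.203×10^-21 J = 3.22×10^-19 J.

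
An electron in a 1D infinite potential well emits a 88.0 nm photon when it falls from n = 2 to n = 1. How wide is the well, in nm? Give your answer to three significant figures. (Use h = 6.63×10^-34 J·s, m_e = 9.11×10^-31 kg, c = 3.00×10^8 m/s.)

The photon carries ΔE = hc/λ = 6.63×10^-34·3.00×10^8/8.80×10^-8 m = 2.260×10^-18 J.
Since ΔE = (2² − 1²)E_1, E_1 = 7.533×10^-19 J, and L = h/√(8m_eE_1) = 2.83×10^-10 m = 0.283 nm.

L = 0.283 nm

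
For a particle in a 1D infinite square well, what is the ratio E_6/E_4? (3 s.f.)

E_n ∝ n², so E_6/E_4 = 6²/4² = 36/16 = 2.25.

2.25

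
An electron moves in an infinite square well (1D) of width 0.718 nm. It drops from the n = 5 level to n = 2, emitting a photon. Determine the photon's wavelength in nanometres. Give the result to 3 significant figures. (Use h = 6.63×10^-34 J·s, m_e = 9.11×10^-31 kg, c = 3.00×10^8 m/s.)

E_1 = h²/(8m_eL²) = 1.170×10^-19 J, so ΔE = (5² − 2²)E_1 = 2.457×10^-18 J.
λ = hc/ΔE = (6.63×10^-34·3.00×10^8)/2.457×10^-18 = 8.10×10^-8 m = 81.0 nm.

λ = 81.0 nm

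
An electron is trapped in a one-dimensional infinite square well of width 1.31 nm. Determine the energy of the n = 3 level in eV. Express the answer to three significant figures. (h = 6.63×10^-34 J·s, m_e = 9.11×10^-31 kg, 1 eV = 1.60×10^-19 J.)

For an infinite well E_n = n²h²/(8m_eL²), so E_1 = h²/(8m_eL²) = (6.63×10^-34)²/(8·9.11×10^-31·(1.31×10^-9 m)²) = 3.515×10^-20 J.
Then E_3 = 3²·E_1 = 9·3.515×10^-20 J = 3.164×10^-19 J.
Converting, E_3 = 3.164×10^-19 J / (1.60×10^-19 J/eV) = 1.98 eV.

E_3 = 1.98 eV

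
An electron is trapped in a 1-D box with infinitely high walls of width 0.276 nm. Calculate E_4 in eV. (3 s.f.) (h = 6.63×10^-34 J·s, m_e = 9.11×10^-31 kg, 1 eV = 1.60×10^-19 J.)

E_4 = 79.2 eV

For an infinite well E_n = n²h²/(8m_eL²), so E_1 = h²/(8m_eL²) = (6.63×10^-34)²/(8·9.11×10^-31·(2.76×10^-10 m)²) = 7.918×10^-19 J.
Then E_4 = 4²·E_1 = 16·7.918×10^-19 J = 1.267×10^-17 J.
Converting, E_4 = 1.267×10^-17 J / (1.60×10^-19 J/eV) = 79.2 eV.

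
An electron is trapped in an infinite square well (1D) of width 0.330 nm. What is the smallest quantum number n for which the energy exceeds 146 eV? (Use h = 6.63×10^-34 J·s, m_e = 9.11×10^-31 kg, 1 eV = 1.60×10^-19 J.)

E_1 = h²/(8m_eL²) = 5.538×10^-19 J = 3.461 eV.
Need n² > 146/3.461 = 42.18, i.e. n > 6.495.
The smallest integer satisfying this is n = 7.

n = 7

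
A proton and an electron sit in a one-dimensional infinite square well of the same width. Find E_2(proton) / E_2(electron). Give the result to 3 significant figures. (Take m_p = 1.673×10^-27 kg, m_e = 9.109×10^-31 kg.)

5.44×10^-4

E_n ∝ 1/m at fixed n and L, so the ratio is m_e/m_p = 9.109×10^-31/1.673×10^-27 = 5.44×10^-4.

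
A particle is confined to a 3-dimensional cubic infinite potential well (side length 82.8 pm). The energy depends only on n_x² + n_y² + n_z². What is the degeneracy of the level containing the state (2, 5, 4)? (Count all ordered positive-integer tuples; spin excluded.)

degeneracy = 6

The level has n_x² + n_y² + n_z² = 45. The ordered positive-integer solutions are (2, 4, 5), (2, 5, 4), (4, 2, 5), (4, 5, 2), (5, 2, 4), (5, 4, 2).
That gives 6 states.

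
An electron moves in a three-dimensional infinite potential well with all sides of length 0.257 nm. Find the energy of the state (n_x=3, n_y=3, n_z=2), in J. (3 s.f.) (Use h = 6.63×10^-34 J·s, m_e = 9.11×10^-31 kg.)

E = 2.01×10^-17 J

For a 3D rectangular well E = (h²/8m_e)·Σ n_i²/L_i² = (6.63×10^-34)²/(8·9.11×10^-31) · [3²/(0.257 nm)² + 3²/(0.257 nm)² + 2²/(0.257 nm)²].
Evaluating gives E = 2.01×10^-17 J.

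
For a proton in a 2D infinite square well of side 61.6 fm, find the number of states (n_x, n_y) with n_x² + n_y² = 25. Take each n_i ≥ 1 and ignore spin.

degeneracy = 2

The level has n_x² + n_y² = 25. The ordered positive-integer solutions are (3, 4), (4, 3).
That gives 2 states.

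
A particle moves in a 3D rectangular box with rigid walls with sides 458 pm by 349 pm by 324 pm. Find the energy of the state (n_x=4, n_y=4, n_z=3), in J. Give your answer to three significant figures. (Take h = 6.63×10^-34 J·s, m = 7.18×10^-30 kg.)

E = 2.25×10^-18 J

For a 3D rectangular well E = (h²/8m)·Σ n_i²/L_i² = (6.63×10^-34)²/(8·7.18×10^-30) · [4²/(458 pm)² + 4²/(349 pm)² + 3²/(324 pm)²].
Evaluating gives E = 2.25×10^-18 J.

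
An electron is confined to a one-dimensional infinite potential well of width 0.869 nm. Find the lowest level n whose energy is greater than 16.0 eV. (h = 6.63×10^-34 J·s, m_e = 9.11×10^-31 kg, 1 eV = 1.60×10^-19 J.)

E_1 = h²/(8m_eL²) = 7.987×10^-20 J = 0.4992 eV.
Need n² > 16.0/0.4992 = 32.05, i.e. n > 5.661.
The smallest integer satisfying this is n = 6.

n = 6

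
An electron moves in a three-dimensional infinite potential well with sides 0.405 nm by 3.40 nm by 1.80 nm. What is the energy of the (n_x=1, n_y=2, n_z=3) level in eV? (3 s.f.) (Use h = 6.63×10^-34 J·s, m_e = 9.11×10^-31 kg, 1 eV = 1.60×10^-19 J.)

E = 3.48 eV

For a 3D rectangular well E = (h²/8m_e)·Σ n_i²/L_i² = (6.63×10^-34)²/(8·9.11×10^-31) · [1²/(0.405 nm)² + 2²/(3.40 nm)² + 3²/(1.80 nm)²].
Evaluating gives E = 5.561×10^-19 J = 3.48 eV.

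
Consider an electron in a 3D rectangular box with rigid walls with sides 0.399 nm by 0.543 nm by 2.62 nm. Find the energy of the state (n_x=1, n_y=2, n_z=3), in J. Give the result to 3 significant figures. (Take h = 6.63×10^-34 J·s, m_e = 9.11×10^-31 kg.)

E = 1.28×10^-18 J

For a 3D rectangular well E = (h²/8m_e)·Σ n_i²/L_i² = (6.63×10^-34)²/(8·9.11×10^-31) · [1²/(0.399 nm)² + 2²/(0.543 nm)² + 3²/(2.62 nm)²].
Evaluating gives E = 1.28×10^-18 J.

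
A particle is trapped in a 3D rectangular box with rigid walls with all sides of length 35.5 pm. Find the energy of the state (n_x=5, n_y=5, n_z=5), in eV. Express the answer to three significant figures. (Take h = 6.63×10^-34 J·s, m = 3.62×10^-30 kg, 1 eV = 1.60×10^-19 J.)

For a 3D rectangular well E = (h²/8m)·Σ n_i²/L_i² = (6.63×10^-34)²/(8·3.62×10^-30) · [5²/(35.5 pm)² + 5²/(35.5 pm)² + 5²/(35.5 pm)²].
Evaluating gives E = 9.033×10^-16 J = 5.65×10^3 eV.

E = 5.65×10^3 eV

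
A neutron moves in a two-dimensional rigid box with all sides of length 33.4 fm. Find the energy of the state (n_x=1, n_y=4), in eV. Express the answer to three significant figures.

For a 2D rectangular well E = (h²/8m_n)·Σ n_i²/L_i² = (6.626×10^-34)²/(8·1.675×10^-27) · [1²/(33.4 fm)² + 4²/(33.4 fm)²].
Evaluating gives E = 4.993×10^-13 J = 3.12×10^6 eV.

E = 3.12×10^6 eV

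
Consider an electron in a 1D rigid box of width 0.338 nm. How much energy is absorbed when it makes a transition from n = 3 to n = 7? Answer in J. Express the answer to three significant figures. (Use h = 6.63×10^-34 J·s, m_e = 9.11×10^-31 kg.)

E_1 = h²/(8m_eL²) = 5.279×10^-19 J.
|ΔE| = |3² − 7²|·E_1 = 40·5.279×10^-19 J = 2.11×10^-17 J.

|ΔE| = 2.11×10^-17 J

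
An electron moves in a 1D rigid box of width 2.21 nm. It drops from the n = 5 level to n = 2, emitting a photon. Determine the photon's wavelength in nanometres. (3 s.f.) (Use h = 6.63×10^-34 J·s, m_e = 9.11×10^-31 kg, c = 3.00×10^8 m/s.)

λ = 767 nm

E_1 = h²/(8m_eL²) = 1.235×10^-20 J, so ΔE = (5² − 2²)E_1 = 2.593×10^-19 J.
λ = hc/ΔE = (6.63×10^-34·3.00×10^8)/2.593×10^-19 = 7.67×10^-7 m = 767 nm.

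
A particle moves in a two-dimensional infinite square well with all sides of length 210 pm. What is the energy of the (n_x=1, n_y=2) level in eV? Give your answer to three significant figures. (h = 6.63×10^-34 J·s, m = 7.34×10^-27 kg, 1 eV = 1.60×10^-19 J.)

For a 2D rectangular well E = (h²/8m)·Σ n_i²/L_i² = (6.63×10^-34)²/(8·7.34×10^-27) · [1²/(210 pm)² + 2²/(210 pm)²].
Evaluating gives E = 8.487×10^-22 J = 0.00530 eV.

E = 0.00530 eV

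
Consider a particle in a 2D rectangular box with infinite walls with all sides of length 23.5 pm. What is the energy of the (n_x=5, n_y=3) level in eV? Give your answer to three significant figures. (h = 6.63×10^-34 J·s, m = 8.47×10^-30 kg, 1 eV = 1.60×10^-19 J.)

For a 2D rectangular well E = (h²/8m)·Σ n_i²/L_i² = (6.63×10^-34)²/(8·8.47×10^-30) · [5²/(23.5 pm)² + 3²/(23.5 pm)²].
Evaluating gives E = 3.994×10^-16 J = 2.50×10^3 eV.

E = 2.50×10^3 eV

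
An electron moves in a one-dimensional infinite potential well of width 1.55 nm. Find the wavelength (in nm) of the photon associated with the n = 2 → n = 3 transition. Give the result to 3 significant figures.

λ = 1.58×10^3 nm

E_1 = h²/(8m_eL²) = 2.508×10^-20 J, so ΔE = (3² − 2²)E_1 = 1.254×10^-19 J.
λ = hc/ΔE = (6.626×10^-34·2.998×10^8)/1.254×10^-19 = 1.58×10^-6 m = 1.58×10^3 nm.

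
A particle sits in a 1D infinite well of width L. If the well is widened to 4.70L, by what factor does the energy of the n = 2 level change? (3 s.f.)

0.0453

E_n ∝ 1/L², so the energy scales by 1/4.70² = 0.0453.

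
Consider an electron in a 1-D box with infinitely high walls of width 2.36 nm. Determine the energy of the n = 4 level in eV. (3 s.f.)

E_4 = 1.08 eV

For an infinite well E_n = n²h²/(8m_eL²), so E_1 = h²/(8m_eL²) = (6.626×10^-34)²/(8·9.109×10^-31·(2.36×10^-9 m)²) = 1.082×10^-20 J.
Then E_4 = 4²·E_1 = 16·1.082×10^-20 J = 1.731×10^-19 J.
Converting, E_4 = 1.731×10^-19 J / (1.602×10^-19 J/eV) = 1.08 eV.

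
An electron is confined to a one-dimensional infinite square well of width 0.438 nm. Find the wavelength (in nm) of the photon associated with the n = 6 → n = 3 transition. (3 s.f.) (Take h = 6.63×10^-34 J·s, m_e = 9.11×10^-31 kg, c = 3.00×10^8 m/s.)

E_1 = h²/(8m_eL²) = 3.144×10^-19 J, so ΔE = (6² − 3²)E_1 = 8.489×10^-18 J.
λ = hc/ΔE = (6.63×10^-34·3.00×10^8)/8.489×10^-18 = 2.34×10^-8 m = 23.4 nm.

λ = 23.4 nm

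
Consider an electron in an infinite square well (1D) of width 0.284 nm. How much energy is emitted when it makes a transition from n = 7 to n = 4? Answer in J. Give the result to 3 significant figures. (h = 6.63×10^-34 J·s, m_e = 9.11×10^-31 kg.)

|ΔE| = 2.47×10^-17 J

E_1 = h²/(8m_eL²) = 7.478×10^-19 J.
|ΔE| = |7² − 4²|·E_1 = 33·7.478×10^-19 J = 2.47×10^-17 J.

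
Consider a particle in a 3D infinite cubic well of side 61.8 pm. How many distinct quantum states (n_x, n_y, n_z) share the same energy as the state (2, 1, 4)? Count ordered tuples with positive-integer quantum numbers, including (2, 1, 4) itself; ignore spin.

The level has n_x² + n_y² + n_z² = 21. The ordered positive-integer solutions are (1, 2, 4), (1, 4, 2), (2, 1, 4), (2, 4, 1), (4, 1, 2), (4, 2, 1).
That gives 6 states.

degeneracy = 6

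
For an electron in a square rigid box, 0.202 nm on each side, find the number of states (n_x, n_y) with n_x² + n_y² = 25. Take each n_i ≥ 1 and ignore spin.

degeneracy = 2

The level has n_x² + n_y² = 25. The ordered positive-integer solutions are (3, 4), (4, 3).
That gives 2 states.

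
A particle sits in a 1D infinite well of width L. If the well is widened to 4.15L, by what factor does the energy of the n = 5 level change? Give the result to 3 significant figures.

0.0581

E_n ∝ 1/L², so the energy scales by 1/4.15² = 0.0581.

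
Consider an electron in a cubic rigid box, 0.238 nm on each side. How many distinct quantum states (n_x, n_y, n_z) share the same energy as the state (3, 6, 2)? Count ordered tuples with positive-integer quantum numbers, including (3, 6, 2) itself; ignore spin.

degeneracy = 6

The level has n_x² + n_y² + n_z² = 49. The ordered positive-integer solutions are (2, 3, 6), (2, 6, 3), (3, 2, 6), (3, 6, 2), (6, 2, 3), (6, 3, 2).
That gives 6 states.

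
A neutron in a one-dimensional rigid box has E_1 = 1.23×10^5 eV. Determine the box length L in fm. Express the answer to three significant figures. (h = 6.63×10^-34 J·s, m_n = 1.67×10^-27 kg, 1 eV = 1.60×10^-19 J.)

L = 40.9 fm

From E_n = n²h²/(8m_nL²), L = n·h/√(8m_nE_n).
E_1 = 1.23×10^5 eV = 1.968×10^-14 J, so L = 1·6.63×10^-34/√(8·1.67×10^-27·1.968×10^-14) = 4.09×10^-14 m = 40.9 fm.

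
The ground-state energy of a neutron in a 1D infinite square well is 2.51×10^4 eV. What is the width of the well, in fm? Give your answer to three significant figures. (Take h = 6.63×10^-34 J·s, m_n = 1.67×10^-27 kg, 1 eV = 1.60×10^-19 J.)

From E_n = n²h²/(8m_nL²), L = n·h/√(8m_nE_n).
E_1 = 2.51×10^4 eV = 4.016×10^-15 J, so L = 1·6.63×10^-34/√(8·1.67×10^-27·4.016×10^-15) = 9.05×10^-14 m = 90.5 fm.

L = 90.5 fm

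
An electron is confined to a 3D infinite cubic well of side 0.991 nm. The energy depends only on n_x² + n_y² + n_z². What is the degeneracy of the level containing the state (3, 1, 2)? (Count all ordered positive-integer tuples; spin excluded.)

The level has n_x² + n_y² + n_z² = 14. The ordered positive-integer solutions are (1, 2, 3), (1, 3, 2), (2, 1, 3), (2, 3, 1), (3, 1, 2), (3, 2, 1).
That gives 6 states.

degeneracy = 6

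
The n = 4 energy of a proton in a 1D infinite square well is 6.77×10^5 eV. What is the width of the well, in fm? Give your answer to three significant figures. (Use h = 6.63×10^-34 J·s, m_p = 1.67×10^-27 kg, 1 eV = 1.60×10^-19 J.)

L = 69.7 fm

From E_n = n²h²/(8m_pL²), L = n·h/√(8m_pE_n).
E_4 = 6.77×10^5 eV = 1.083×10^-13 J, so L = 4·6.63×10^-34/√(8·1.67×10^-27·1.083×10^-13) = 6.97×10^-14 m = 69.7 fm.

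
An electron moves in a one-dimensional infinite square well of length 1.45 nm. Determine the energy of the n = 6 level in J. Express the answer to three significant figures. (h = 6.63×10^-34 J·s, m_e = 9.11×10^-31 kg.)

For an infinite well E_n = n²h²/(8m_eL²), so E_1 = h²/(8m_eL²) = (6.63×10^-34)²/(8·9.11×10^-31·(1.45×10^-9 m)²) = 2.869×10^-20 J.
Then E_6 = 6²·E_1 = 36·2.869×10^-20 J = 1.03×10^-18 J.

E_6 = 1.03×10^-18 J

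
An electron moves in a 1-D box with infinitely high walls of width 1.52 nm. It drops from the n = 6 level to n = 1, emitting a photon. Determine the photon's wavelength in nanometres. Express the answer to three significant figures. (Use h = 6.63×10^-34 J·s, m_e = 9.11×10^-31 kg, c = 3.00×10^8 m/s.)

E_1 = h²/(8m_eL²) = 2.611×10^-20 J, so ΔE = (6² − 1²)E_1 = 9.138×10^-19 J.
λ = hc/ΔE = (6.63×10^-34·3.00×10^8)/9.138×10^-19 = 2.18×10^-7 m = 218 nm.

λ = 218 nm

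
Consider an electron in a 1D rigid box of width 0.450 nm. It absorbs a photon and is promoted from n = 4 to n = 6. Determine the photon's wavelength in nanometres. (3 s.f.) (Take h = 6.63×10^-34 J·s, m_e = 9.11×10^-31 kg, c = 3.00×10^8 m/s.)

E_1 = h²/(8m_eL²) = 2.978×10^-19 J, so ΔE = (6² − 4²)E_1 = 5.956×10^-18 J.
λ = hc/ΔE = (6.63×10^-34·3.00×10^8)/5.956×10^-18 = 3.34×10^-8 m = 33.4 nm.

λ = 33.4 nm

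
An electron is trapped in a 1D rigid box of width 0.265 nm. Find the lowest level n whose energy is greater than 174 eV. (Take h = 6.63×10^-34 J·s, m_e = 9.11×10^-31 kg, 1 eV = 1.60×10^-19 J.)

n = 6

E_1 = h²/(8m_eL²) = 8.589×10^-19 J = 5.368 eV.
Need n² > 174/5.368 = 32.41, i.e. n > 5.693.
The smallest integer satisfying this is n = 6.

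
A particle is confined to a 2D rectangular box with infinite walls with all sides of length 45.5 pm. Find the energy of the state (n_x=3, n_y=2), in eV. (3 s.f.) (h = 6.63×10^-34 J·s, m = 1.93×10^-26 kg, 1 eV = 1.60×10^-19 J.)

For a 2D rectangular well E = (h²/8m)·Σ n_i²/L_i² = (6.63×10^-34)²/(8·1.93×10^-26) · [3²/(45.5 pm)² + 2²/(45.5 pm)²].
Evaluating gives E = 1.788×10^-20 J = 0.112 eV.

E = 0.112 eV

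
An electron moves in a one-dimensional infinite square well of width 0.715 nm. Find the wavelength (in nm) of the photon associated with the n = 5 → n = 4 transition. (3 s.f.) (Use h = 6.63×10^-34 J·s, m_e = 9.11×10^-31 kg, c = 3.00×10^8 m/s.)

λ = 187 nm

E_1 = h²/(8m_eL²) = 1.180×10^-19 J, so ΔE = (5² − 4²)E_1 = 1.062×10^-18 J.
λ = hc/ΔE = (6.63×10^-34·3.00×10^8)/1.062×10^-18 = 1.87×10^-7 m = 187 nm.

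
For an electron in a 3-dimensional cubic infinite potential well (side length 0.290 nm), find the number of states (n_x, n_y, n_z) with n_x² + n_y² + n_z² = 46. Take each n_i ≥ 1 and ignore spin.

degeneracy = 6

The level has n_x² + n_y² + n_z² = 46. The ordered positive-integer solutions are (1, 3, 6), (1, 6, 3), (3, 1, 6), (3, 6, 1), (6, 1, 3), (6, 3, 1).
That gives 6 states.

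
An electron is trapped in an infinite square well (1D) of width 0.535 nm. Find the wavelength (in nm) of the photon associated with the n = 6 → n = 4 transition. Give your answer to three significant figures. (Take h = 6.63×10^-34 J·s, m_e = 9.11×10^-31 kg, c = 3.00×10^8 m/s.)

λ = 47.2 nm

E_1 = h²/(8m_eL²) = 2.107×10^-19 J, so ΔE = (6² − 4²)E_1 = 4.214×10^-18 J.
λ = hc/ΔE = (6.63×10^-34·3.00×10^8)/4.214×10^-18 = 4.72×10^-8 m = 47.2 nm.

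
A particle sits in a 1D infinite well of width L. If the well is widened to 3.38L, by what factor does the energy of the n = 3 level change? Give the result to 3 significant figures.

0.0875

E_n ∝ 1/L², so the energy scales by 1/3.38² = 0.0875.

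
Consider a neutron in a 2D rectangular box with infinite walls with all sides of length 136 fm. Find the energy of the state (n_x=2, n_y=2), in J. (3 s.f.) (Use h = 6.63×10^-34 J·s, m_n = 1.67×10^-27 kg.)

For a 2D rectangular well E = (h²/8m_n)·Σ n_i²/L_i² = (6.63×10^-34)²/(8·1.67×10^-27) · [2²/(136 fm)² + 2²/(136 fm)²].
Evaluating gives E = 1.42×10^-14 J.

E = 1.42×10^-14 J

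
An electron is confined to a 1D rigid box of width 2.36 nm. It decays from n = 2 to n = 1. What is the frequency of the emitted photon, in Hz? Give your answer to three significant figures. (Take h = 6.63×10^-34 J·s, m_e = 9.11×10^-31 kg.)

E_1 = h²/(8m_eL²) = 1.083×10^-20 J and ΔE = (2² − 1²)E_1 = 3.249×10^-20 J.
f = ΔE/h = 3.249×10^-20/6.63×10^-34 = 4.90×10^13 Hz.

f = 4.90×10^13 Hz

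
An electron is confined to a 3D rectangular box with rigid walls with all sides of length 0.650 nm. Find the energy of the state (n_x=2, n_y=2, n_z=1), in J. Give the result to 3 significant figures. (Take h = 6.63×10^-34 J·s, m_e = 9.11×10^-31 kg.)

For a 3D rectangular well E = (h²/8m_e)·Σ n_i²/L_i² = (6.63×10^-34)²/(8·9.11×10^-31) · [2²/(0.650 nm)² + 2²/(0.650 nm)² + 1²/(0.650 nm)²].
Evaluating gives E = 1.28×10^-18 J.

E = 1.28×10^-18 J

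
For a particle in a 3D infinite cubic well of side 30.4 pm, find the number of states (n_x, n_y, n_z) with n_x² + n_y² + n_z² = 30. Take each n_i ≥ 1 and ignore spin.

degeneracy = 6

The level has n_x² + n_y² + n_z² = 30. The ordered positive-integer solutions are (1, 2, 5), (1, 5, 2), (2, 1, 5), (2, 5, 1), (5, 1, 2), (5, 2, 1).
That gives 6 states.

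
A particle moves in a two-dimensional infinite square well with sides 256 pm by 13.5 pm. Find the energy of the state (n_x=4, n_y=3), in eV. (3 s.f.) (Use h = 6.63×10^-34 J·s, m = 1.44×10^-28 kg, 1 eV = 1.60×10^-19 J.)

E = 118 eV

For a 2D rectangular well E = (h²/8m)·Σ n_i²/L_i² = (6.63×10^-34)²/(8·1.44×10^-28) · [4²/(256 pm)² + 3²/(13.5 pm)²].
Evaluating gives E = 1.894×10^-17 J = 118 eV.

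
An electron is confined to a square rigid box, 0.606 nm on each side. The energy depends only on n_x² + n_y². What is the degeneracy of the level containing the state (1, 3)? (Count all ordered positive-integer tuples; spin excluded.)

degeneracy = 2

The level has n_x² + n_y² = 10. The ordered positive-integer solutions are (1, 3), (3, 1).
That gives 2 states.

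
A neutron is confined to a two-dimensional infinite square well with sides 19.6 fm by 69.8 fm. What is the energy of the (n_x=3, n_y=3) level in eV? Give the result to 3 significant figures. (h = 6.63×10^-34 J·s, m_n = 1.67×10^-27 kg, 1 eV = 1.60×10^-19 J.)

E = 5.20×10^6 eV

For a 2D rectangular well E = (h²/8m_n)·Σ n_i²/L_i² = (6.63×10^-34)²/(8·1.67×10^-27) · [3²/(19.6 fm)² + 3²/(69.8 fm)²].
Evaluating gives E = 8.316×10^-13 J = 5.20×10^6 eV.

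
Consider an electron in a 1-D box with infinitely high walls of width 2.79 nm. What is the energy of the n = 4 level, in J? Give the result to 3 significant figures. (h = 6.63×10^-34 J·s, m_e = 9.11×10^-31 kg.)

E_4 = 1.24×10^-19 J

For an infinite well E_n = n²h²/(8m_eL²), so E_1 = h²/(8m_eL²) = (6.63×10^-34)²/(8·9.11×10^-31·(2.79×10^-9 m)²) = 7.748×10^-21 J.
Then E_4 = 4²·E_1 = 16·7.748×10^-21 J = 1.24×10^-19 J.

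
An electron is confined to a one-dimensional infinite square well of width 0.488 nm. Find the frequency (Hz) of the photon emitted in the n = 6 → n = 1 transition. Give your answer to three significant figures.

f = 1.34×10^16 Hz

E_1 = h²/(8m_eL²) = 2.530×10^-19 J and ΔE = (6² − 1²)E_1 = 8.855×10^-18 J.
f = ΔE/h = 8.855×10^-18/6.626×10^-34 = 1.34×10^16 Hz.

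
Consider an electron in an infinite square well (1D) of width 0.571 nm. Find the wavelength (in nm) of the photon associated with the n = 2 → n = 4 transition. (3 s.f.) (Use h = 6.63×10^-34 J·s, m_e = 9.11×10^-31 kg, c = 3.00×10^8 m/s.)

λ = 89.6 nm

E_1 = h²/(8m_eL²) = 1.850×10^-19 J, so ΔE = (4² − 2²)E_1 = 2.220×10^-18 J.
λ = hc/ΔE = (6.63×10^-34·3.00×10^8)/2.220×10^-18 = 8.96×10^-8 m = 89.6 nm.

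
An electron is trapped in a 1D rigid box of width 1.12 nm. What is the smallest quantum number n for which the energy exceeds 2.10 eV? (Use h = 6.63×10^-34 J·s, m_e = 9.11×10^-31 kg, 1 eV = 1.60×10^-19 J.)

E_1 = h²/(8m_eL²) = 4.808×10^-20 J = 0.3005 eV.
Need n² > 2.10/0.3005 = 6.988, i.e. n > 2.643.
The smallest integer satisfying this is n = 3.

n = 3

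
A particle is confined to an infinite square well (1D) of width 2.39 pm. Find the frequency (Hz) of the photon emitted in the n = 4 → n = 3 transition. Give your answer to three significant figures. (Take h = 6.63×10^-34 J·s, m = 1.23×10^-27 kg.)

f = 8.26×10^16 Hz

E_1 = h²/(8mL²) = 7.821×10^-18 J and ΔE = (4² − 3²)E_1 = 5.475×10^-17 J.
f = ΔE/h = 5.475×10^-17/6.63×10^-34 = 8.26×10^16 Hz.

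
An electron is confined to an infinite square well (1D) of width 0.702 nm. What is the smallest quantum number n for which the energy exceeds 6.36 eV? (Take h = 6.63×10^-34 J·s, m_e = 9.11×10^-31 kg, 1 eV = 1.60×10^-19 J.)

E_1 = h²/(8m_eL²) = 1.224×10^-19 J = 0.7650 eV.
Need n² > 6.36/0.7650 = 8.314, i.e. n > 2.883.
The smallest integer satisfying this is n = 3.

n = 3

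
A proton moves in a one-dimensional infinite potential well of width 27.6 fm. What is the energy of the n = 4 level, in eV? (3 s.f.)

For an infinite well E_n = n²h²/(8m_pL²), so E_1 = h²/(8m_pL²) = (6.626×10^-34)²/(8·1.673×10^-27·(2.76×10^-14 m)²) = 4.306×10^-14 J.
Then E_4 = 4²·E_1 = 16·4.306×10^-14 J = 6.890×10^-13 J.
Converting, E_4 = 6.890×10^-13 J / (1.602×10^-19 J/eV) = 4.30×10^6 eV.

E_4 = 4.30×10^6 eV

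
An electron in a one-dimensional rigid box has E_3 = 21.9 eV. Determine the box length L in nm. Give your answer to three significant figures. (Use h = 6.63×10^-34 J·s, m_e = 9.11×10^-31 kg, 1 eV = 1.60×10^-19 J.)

L = 0.394 nm

From E_n = n²h²/(8m_eL²), L = n·h/√(8m_eE_n).
E_3 = 21.9 eV = 3.504×10^-18 J, so L = 3·6.63×10^-34/√(8·9.11×10^-31·3.504×10^-18) = 3.94×10^-10 m = 0.394 nm.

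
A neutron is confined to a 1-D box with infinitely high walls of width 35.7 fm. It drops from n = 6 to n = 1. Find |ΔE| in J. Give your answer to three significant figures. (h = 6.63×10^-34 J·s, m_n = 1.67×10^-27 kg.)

|ΔE| = 9.04×10^-13 J

E_1 = h²/(8m_nL²) = 2.582×10^-14 J.
|ΔE| = |6² − 1²|·E_1 = 35·2.582×10^-14 J = 9.04×10^-13 J.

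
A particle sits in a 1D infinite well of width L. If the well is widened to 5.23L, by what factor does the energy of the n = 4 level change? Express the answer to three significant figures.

E_n ∝ 1/L², so the energy scales by 1/5.23² = 0.0366.

0.0366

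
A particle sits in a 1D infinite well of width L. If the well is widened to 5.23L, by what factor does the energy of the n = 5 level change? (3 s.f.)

0.0366

E_n ∝ 1/L², so the energy scales by 1/5.23² = 0.0366.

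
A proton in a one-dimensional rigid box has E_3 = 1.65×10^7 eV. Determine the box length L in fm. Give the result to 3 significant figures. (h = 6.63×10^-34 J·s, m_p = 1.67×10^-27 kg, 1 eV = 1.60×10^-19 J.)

From E_n = n²h²/(8m_pL²), L = n·h/√(8m_pE_n).
E_3 = 1.65×10^7 eV = 2.640×10^-12 J, so L = 3·6.63×10^-34/√(8·1.67×10^-27·2.640×10^-12) = 1.06×10^-14 m = 10.6 fm.

L = 10.6 fm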